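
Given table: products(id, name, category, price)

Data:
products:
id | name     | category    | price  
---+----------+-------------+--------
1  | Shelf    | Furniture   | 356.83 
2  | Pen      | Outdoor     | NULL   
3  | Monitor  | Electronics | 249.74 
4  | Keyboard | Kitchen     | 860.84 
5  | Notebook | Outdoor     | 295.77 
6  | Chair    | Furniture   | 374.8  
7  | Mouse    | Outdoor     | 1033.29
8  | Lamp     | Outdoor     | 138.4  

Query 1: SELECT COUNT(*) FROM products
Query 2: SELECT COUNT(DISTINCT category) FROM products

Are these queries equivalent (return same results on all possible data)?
No, not equivalent

Query 1 returns: [(8,)]
Query 2 returns: [(4,)]

Reason: COUNT(*) counts rows, COUNT(DISTINCT category) counts unique categorys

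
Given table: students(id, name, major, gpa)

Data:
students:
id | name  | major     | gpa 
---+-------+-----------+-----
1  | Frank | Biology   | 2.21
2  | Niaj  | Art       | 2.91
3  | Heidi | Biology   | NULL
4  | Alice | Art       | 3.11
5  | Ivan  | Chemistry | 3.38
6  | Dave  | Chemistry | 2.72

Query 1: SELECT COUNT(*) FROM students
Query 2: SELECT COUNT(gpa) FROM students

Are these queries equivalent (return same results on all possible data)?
No, not equivalent

Query 1 returns: [(6,)]
Query 2 returns: [(5,)]

Reason: COUNT(*) includes NULLs, COUNT(column) excludes them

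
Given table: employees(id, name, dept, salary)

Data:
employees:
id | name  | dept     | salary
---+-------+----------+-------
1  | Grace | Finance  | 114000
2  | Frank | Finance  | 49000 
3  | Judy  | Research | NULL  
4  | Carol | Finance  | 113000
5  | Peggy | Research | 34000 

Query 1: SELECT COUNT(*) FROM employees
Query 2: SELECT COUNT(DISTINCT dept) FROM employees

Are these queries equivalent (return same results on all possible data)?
No, not equivalent

Query 1 returns: [(5,)]
Query 2 returns: [(2,)]

Reason: COUNT(*) counts rows, COUNT(DISTINCT dept) counts unique depts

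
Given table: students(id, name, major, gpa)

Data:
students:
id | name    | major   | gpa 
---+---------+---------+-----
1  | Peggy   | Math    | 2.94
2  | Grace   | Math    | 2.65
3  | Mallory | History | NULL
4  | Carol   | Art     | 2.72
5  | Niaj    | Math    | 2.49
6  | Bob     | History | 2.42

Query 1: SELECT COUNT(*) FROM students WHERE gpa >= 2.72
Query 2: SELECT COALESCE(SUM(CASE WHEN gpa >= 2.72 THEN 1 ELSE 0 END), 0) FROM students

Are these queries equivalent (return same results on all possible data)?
Yes, equivalent

Both queries return: [(2,)]

Reason: COUNT with WHERE vs conditional SUM (COALESCE handles empty-table NULL)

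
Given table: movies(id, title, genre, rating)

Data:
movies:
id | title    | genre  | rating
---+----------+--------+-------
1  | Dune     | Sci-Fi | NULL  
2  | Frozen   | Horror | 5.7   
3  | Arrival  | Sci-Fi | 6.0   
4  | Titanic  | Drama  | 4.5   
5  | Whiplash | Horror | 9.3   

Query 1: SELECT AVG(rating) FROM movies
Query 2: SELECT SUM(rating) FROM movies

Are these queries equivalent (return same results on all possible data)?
No, not equivalent

Query 1 returns: [(6.375,)]
Query 2 returns: [(25.5,)]

Reason: AVG vs SUM give different aggregate values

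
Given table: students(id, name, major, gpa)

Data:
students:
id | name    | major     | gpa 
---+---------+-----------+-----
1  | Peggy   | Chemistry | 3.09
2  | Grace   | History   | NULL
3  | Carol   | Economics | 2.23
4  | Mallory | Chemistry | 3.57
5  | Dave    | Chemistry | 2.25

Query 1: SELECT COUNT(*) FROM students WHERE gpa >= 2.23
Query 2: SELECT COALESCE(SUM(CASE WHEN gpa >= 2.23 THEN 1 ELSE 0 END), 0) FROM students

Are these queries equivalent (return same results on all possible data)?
Yes, equivalent

Both queries return: [(4,)]

Reason: COUNT with WHERE vs conditional SUM (COALESCE handles empty-table NULL)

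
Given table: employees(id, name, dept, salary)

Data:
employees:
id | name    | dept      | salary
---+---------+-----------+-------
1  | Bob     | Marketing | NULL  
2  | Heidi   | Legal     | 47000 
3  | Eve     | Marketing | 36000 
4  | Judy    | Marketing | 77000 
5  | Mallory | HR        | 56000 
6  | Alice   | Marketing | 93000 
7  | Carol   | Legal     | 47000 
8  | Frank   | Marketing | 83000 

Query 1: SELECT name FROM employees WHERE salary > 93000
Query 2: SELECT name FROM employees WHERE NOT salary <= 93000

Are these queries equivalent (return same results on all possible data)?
Yes, equivalent

Both queries return: []

Reason: Both filter salary > 93000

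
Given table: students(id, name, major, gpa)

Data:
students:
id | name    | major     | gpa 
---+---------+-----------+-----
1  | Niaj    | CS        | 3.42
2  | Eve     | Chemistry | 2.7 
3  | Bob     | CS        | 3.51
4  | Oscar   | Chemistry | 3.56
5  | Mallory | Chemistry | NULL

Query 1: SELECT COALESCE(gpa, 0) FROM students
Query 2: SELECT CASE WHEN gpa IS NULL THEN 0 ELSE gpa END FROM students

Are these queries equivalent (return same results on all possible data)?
Yes, equivalent

Both queries return: [(0,), (2.7,), (3.42,), (3.51,), (3.56,)]

Reason: COALESCE vs CASE for NULL handling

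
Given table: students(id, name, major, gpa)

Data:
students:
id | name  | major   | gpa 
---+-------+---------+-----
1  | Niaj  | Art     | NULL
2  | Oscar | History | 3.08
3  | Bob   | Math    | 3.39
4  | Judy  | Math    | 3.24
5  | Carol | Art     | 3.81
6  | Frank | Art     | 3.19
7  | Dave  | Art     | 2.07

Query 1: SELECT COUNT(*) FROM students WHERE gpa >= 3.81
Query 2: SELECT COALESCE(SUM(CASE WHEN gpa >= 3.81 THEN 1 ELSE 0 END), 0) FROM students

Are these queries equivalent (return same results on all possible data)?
Yes, equivalent

Both queries return: [(1,)]

Reason: COUNT with WHERE vs conditional SUM (COALESCE handles empty-table NULL)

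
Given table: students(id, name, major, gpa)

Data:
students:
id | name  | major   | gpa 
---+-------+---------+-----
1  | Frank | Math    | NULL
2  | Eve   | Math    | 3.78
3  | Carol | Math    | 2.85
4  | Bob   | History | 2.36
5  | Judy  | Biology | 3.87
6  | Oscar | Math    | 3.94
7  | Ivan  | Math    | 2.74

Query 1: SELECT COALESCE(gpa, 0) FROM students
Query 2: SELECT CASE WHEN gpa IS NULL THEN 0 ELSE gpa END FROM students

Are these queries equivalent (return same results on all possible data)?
Yes, equivalent

Both queries return: [(0,), (2.36,), (2.74,), (2.85,), (3.78,), (3.87,), (3.94,)]

Reason: COALESCE vs CASE for NULL handling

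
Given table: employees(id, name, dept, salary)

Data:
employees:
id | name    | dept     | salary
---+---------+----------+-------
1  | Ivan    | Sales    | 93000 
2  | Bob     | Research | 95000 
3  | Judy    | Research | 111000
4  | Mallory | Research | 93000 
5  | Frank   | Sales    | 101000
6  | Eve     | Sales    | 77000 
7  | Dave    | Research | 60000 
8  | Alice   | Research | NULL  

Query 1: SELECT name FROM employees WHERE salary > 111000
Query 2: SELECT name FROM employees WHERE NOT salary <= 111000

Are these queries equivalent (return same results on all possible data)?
Yes, equivalent

Both queries return: []

Reason: Both filter salary > 111000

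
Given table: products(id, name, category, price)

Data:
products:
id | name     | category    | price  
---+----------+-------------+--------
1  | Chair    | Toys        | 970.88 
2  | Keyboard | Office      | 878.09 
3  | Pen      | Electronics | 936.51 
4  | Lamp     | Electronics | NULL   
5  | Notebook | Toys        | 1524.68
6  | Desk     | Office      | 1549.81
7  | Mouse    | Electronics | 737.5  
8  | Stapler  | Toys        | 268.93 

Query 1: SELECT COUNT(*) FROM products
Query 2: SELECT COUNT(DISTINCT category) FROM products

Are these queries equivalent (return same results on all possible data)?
No, not equivalent

Query 1 returns: [(8,)]
Query 2 returns: [(3,)]

Reason: COUNT(*) counts rows, COUNT(DISTINCT category) counts unique categorys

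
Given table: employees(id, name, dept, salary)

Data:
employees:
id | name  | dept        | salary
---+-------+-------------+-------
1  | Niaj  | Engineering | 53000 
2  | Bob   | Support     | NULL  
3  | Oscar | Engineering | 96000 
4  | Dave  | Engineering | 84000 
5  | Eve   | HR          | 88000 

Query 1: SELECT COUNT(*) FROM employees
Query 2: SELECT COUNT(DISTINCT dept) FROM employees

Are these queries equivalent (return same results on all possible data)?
No, not equivalent

Query 1 returns: [(5,)]
Query 2 returns: [(3,)]

Reason: COUNT(*) counts rows, COUNT(DISTINCT dept) counts unique depts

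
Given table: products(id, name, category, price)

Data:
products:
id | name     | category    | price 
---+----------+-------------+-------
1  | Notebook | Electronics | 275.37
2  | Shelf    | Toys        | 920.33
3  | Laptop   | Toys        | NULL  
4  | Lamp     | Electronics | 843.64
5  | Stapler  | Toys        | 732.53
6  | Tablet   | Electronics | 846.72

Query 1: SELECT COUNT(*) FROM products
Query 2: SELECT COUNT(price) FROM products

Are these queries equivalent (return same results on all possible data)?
No, not equivalent

Query 1 returns: [(6,)]
Query 2 returns: [(5,)]

Reason: COUNT(*) includes NULLs, COUNT(column) excludes them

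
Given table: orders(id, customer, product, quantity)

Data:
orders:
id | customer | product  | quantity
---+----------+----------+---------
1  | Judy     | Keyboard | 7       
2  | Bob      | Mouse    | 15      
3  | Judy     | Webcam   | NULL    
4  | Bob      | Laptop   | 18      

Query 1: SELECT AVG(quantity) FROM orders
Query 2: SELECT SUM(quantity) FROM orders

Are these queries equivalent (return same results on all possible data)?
No, not equivalent

Query 1 returns: [(13.333333333333334,)]
Query 2 returns: [(40,)]

Reason: AVG vs SUM give different aggregate values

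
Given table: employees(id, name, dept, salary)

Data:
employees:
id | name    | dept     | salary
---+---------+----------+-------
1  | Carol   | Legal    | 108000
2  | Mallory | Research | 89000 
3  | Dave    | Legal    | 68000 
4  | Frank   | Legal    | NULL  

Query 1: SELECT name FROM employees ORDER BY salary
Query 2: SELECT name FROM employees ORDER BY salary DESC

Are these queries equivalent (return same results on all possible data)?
No, not equivalent

Query 1 returns: [('Frank',), ('Dave',), ('Mallory',), ('Carol',)]
Query 2 returns: [('Carol',), ('Mallory',), ('Dave',), ('Frank',)]

Reason: ASC vs DESC gives opposite ordering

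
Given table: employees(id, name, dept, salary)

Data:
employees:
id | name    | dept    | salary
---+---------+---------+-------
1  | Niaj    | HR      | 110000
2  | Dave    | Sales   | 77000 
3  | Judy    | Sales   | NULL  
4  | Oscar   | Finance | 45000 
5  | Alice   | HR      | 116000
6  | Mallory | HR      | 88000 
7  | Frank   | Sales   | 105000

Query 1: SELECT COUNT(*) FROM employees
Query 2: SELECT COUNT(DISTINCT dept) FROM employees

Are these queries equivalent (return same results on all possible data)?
No, not equivalent

Query 1 returns: [(7,)]
Query 2 returns: [(3,)]

Reason: COUNT(*) counts rows, COUNT(DISTINCT dept) counts unique depts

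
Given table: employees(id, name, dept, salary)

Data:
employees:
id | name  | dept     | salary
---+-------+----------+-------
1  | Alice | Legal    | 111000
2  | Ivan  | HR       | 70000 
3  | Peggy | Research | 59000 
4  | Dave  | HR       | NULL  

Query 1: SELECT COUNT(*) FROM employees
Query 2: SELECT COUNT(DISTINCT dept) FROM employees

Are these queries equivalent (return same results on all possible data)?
No, not equivalent

Query 1 returns: [(4,)]
Query 2 returns: [(3,)]

Reason: COUNT(*) counts rows, COUNT(DISTINCT dept) counts unique depts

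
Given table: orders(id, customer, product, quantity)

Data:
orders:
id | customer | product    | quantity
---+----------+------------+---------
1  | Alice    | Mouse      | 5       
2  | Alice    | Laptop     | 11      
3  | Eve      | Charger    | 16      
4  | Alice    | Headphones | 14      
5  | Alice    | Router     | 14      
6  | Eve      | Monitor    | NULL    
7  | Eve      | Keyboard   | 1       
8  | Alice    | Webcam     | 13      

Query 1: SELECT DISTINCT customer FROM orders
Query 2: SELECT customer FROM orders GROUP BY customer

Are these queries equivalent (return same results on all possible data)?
Yes, equivalent

Both queries return: [('Alice',), ('Eve',)]

Reason: Both get unique customers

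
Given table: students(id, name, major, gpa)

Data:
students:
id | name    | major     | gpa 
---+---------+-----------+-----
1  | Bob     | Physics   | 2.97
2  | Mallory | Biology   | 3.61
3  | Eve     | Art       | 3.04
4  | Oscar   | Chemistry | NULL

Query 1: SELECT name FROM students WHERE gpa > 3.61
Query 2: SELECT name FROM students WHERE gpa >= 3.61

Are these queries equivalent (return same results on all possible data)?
No, not equivalent

Query 1 returns: []
Query 2 returns: [('Mallory',)]

Reason: > vs >= gives different results when gpa = 3.61 exists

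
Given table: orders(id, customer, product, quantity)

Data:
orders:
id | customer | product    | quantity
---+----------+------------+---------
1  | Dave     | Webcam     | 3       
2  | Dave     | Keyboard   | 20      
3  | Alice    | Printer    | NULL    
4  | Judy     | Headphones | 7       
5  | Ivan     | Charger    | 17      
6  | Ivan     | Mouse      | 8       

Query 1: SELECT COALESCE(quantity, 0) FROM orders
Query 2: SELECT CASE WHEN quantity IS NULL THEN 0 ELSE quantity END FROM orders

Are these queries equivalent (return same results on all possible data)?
Yes, equivalent

Both queries return: [(0,), (3,), (7,), (8,), (17,), (20,)]

Reason: COALESCE vs CASE for NULL handling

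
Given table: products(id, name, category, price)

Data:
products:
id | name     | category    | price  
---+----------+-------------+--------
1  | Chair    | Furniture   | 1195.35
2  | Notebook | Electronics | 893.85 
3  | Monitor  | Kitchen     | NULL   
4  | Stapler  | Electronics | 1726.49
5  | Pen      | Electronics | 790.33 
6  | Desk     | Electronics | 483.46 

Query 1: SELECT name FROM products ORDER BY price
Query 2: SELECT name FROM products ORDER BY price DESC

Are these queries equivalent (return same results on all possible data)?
No, not equivalent

Query 1 returns: [('Monitor',), ('Desk',), ('Pen',), ('Notebook',), ('Chair',), ('Stapler',)]
Query 2 returns: [('Stapler',), ('Chair',), ('Notebook',), ('Pen',), ('Desk',), ('Monitor',)]

Reason: ASC vs DESC gives opposite ordering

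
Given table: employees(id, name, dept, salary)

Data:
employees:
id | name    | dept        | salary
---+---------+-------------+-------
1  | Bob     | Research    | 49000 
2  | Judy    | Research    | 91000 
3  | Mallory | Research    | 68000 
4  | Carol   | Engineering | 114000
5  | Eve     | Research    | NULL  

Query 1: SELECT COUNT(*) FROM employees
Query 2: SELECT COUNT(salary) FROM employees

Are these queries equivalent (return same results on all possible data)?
No, not equivalent

Query 1 returns: [(5,)]
Query 2 returns: [(4,)]

Reason: COUNT(*) includes NULLs, COUNT(column) excludes them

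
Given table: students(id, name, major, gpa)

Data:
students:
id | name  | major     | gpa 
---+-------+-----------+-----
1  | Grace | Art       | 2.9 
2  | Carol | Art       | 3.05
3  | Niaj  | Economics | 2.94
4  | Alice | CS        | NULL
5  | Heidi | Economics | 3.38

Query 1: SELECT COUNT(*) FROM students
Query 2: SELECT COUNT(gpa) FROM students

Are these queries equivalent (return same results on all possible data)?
No, not equivalent

Query 1 returns: [(5,)]
Query 2 returns: [(4,)]

Reason: COUNT(*) includes NULLs, COUNT(column) excludes them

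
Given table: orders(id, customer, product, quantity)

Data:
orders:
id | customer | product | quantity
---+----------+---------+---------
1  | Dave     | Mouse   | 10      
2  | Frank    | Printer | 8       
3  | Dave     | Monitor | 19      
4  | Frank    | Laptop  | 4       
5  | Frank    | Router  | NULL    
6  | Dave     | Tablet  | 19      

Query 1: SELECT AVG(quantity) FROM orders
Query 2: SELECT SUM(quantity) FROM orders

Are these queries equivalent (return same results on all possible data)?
No, not equivalent

Query 1 returns: [(12.0,)]
Query 2 returns: [(60,)]

Reason: AVG vs SUM give different aggregate values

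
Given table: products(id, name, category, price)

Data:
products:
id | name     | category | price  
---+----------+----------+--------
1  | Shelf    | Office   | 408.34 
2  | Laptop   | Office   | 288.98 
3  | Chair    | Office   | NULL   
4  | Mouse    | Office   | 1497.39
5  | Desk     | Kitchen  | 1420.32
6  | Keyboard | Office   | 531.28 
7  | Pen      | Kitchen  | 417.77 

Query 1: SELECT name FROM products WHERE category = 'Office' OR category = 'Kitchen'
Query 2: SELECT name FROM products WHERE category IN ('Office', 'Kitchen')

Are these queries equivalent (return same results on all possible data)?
Yes, equivalent

Both queries return: [('Chair',), ('Desk',), ('Keyboard',), ('Laptop',), ('Mouse',), ('Pen',), ('Shelf',)]

Reason: OR vs IN are equivalent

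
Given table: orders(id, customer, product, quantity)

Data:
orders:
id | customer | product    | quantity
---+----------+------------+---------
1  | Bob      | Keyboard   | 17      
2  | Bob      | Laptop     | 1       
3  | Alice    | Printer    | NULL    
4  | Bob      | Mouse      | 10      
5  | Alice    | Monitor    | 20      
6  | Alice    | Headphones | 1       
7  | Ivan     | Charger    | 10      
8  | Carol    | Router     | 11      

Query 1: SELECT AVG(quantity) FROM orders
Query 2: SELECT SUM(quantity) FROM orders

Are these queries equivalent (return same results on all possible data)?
No, not equivalent

Query 1 returns: [(10.0,)]
Query 2 returns: [(70,)]

Reason: AVG vs SUM give different aggregate values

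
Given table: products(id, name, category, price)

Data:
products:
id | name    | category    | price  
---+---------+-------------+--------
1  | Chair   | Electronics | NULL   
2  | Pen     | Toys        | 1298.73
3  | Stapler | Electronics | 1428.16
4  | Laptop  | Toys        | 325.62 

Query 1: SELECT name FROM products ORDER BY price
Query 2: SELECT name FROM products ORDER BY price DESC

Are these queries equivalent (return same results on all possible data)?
No, not equivalent

Query 1 returns: [('Chair',), ('Laptop',), ('Pen',), ('Stapler',)]
Query 2 returns: [('Stapler',), ('Pen',), ('Laptop',), ('Chair',)]

Reason: ASC vs DESC gives opposite ordering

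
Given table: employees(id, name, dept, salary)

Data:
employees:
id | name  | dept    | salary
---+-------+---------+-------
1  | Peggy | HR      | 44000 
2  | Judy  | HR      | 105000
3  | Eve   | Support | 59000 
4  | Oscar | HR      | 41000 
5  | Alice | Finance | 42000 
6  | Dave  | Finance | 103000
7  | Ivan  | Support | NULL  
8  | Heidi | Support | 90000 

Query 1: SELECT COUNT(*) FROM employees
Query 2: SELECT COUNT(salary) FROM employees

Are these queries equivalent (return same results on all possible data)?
No, not equivalent

Query 1 returns: [(8,)]
Query 2 returns: [(7,)]

Reason: COUNT(*) includes NULLs, COUNT(column) excludes them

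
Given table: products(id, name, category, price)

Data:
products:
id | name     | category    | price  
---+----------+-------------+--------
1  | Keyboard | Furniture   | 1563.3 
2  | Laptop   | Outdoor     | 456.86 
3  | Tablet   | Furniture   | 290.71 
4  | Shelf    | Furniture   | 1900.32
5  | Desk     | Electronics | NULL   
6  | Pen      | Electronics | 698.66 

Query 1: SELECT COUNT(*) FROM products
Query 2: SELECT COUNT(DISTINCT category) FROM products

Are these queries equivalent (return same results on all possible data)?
No, not equivalent

Query 1 returns: [(6,)]
Query 2 returns: [(3,)]

Reason: COUNT(*) counts rows, COUNT(DISTINCT category) counts unique categorys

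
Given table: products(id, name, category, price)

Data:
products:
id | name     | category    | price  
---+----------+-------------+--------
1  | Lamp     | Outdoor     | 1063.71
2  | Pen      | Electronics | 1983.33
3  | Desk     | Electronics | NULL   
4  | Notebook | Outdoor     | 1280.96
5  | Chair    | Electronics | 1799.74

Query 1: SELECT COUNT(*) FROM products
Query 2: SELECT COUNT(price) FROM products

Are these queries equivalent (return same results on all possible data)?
No, not equivalent

Query 1 returns: [(5,)]
Query 2 returns: [(4,)]

Reason: COUNT(*) includes NULLs, COUNT(column) excludes them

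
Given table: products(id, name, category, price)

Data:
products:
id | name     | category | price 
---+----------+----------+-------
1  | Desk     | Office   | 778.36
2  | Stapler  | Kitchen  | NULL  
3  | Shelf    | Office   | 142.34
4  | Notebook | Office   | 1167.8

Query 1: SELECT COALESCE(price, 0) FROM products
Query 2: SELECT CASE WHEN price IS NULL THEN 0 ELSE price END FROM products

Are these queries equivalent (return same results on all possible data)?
Yes, equivalent

Both queries return: [(0,), (142.34,), (778.36,), (1167.8,)]

Reason: COALESCE vs CASE for NULL handling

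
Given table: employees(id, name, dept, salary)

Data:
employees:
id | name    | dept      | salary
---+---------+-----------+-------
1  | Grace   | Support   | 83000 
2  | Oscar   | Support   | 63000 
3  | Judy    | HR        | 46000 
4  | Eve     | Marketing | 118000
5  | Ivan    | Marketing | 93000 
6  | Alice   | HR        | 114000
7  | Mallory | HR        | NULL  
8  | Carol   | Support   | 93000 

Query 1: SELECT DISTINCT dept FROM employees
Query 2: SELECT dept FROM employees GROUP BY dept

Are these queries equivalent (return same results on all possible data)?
Yes, equivalent

Both queries return: [('HR',), ('Marketing',), ('Support',)]

Reason: Both get unique depts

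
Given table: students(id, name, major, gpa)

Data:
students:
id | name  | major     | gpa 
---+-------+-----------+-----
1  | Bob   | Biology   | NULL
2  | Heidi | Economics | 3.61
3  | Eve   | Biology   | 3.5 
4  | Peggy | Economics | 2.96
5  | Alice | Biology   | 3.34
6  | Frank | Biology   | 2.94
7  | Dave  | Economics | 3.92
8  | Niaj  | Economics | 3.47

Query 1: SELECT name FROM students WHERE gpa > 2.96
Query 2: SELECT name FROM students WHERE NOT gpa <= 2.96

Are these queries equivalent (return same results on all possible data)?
Yes, equivalent

Both queries return: [('Alice',), ('Dave',), ('Eve',), ('Heidi',), ('Niaj',)]

Reason: Both filter gpa > 2.96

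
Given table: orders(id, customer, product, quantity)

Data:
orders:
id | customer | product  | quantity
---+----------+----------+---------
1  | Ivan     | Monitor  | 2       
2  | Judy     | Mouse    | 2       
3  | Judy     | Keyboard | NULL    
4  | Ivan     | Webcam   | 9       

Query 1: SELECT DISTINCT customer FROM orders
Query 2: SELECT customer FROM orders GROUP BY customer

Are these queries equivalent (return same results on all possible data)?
Yes, equivalent

Both queries return: [('Ivan',), ('Judy',)]

Reason: Both get unique customers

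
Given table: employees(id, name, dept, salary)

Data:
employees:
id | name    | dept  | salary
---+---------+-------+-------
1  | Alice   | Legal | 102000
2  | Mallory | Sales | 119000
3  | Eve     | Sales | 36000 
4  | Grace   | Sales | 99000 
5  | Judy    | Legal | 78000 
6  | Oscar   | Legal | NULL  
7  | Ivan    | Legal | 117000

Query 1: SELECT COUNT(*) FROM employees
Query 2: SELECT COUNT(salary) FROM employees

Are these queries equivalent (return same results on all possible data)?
No, not equivalent

Query 1 returns: [(7,)]
Query 2 returns: [(6,)]

Reason: COUNT(*) includes NULLs, COUNT(column) excludes them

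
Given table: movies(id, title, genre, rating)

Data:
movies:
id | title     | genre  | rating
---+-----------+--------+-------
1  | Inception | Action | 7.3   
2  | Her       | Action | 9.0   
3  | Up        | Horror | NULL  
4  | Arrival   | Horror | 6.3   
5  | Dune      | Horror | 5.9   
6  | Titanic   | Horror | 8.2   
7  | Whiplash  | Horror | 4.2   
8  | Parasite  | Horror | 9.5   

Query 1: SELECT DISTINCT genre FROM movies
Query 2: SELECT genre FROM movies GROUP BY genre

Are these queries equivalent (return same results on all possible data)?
Yes, equivalent

Both queries return: [('Action',), ('Horror',)]

Reason: Both get unique genres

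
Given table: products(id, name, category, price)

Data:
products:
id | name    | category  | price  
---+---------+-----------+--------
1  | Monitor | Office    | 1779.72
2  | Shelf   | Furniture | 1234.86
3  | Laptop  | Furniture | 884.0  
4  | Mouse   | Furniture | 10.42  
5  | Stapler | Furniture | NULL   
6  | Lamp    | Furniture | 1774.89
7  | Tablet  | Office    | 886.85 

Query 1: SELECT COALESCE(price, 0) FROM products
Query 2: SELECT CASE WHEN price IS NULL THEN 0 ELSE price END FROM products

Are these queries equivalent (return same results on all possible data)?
Yes, equivalent

Both queries return: [(0,), (10.42,), (884.0,), (886.85,), (1234.86,), (1774.89,), (1779.72,)]

Reason: COALESCE vs CASE for NULL handling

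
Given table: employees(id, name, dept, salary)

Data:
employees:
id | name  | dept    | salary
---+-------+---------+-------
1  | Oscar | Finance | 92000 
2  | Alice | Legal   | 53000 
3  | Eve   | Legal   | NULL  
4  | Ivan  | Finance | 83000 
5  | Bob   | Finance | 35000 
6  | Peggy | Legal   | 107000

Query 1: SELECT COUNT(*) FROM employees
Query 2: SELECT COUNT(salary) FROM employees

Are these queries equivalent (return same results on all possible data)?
No, not equivalent

Query 1 returns: [(6,)]
Query 2 returns: [(5,)]

Reason: COUNT(*) includes NULLs, COUNT(column) excludes them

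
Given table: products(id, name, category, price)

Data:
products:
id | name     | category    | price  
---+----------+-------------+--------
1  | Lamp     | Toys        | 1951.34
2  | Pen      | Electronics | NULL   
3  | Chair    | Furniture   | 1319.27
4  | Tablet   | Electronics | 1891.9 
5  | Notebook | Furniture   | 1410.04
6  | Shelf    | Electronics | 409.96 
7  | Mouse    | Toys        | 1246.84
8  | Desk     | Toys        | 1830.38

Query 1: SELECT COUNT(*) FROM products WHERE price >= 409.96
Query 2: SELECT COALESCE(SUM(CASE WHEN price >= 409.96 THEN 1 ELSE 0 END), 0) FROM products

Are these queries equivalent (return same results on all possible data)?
Yes, equivalent

Both queries return: [(7,)]

Reason: COUNT with WHERE vs conditional SUM (COALESCE handles empty-table NULL)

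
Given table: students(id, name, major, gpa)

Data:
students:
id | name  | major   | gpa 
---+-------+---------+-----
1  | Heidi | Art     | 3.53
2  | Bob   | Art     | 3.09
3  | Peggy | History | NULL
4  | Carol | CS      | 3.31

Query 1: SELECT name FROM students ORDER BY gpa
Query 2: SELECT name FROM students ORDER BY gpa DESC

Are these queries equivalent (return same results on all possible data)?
No, not equivalent

Query 1 returns: [('Peggy',), ('Bob',), ('Carol',), ('Heidi',)]
Query 2 returns: [('Heidi',), ('Carol',), ('Bob',), ('Peggy',)]

Reason: ASC vs DESC gives opposite ordering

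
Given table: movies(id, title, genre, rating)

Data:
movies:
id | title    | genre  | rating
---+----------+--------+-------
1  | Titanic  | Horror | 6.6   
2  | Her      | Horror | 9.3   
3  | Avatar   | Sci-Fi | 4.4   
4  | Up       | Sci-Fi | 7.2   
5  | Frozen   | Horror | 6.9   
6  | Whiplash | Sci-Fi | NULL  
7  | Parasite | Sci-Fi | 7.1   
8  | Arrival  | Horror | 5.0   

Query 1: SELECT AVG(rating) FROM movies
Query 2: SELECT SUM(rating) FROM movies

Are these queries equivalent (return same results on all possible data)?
No, not equivalent

Query 1 returns: [(6.642857142857143,)]
Query 2 returns: [(46.5,)]

Reason: AVG vs SUM give different aggregate values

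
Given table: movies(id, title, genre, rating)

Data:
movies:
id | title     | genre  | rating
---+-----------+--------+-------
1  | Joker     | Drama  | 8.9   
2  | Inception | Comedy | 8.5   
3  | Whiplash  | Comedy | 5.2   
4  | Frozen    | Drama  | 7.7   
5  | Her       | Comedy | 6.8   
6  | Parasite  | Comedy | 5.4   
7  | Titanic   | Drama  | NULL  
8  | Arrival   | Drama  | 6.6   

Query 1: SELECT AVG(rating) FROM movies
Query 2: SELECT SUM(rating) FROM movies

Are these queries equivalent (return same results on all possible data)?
No, not equivalent

Query 1 returns: [(7.014285714285714,)]
Query 2 returns: [(49.1,)]

Reason: AVG vs SUM give different aggregate values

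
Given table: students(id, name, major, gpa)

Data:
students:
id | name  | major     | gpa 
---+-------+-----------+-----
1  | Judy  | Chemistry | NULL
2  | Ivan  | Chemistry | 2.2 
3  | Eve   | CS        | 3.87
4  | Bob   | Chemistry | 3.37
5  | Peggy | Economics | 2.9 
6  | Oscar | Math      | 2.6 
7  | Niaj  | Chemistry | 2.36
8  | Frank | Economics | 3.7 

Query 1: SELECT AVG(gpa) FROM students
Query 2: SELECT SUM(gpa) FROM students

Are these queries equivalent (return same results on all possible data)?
No, not equivalent

Query 1 returns: [(3.0,)]
Query 2 returns: [(21.0,)]

Reason: AVG vs SUM give different aggregate values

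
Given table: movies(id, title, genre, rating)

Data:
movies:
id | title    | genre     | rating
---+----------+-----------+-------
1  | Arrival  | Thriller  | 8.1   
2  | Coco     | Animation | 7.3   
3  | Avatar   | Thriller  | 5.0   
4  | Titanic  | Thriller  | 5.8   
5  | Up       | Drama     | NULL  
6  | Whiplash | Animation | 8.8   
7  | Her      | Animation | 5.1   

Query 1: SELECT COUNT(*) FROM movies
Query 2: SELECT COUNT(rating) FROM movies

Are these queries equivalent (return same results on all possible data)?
No, not equivalent

Query 1 returns: [(7,)]
Query 2 returns: [(6,)]

Reason: COUNT(*) includes NULLs, COUNT(column) excludes them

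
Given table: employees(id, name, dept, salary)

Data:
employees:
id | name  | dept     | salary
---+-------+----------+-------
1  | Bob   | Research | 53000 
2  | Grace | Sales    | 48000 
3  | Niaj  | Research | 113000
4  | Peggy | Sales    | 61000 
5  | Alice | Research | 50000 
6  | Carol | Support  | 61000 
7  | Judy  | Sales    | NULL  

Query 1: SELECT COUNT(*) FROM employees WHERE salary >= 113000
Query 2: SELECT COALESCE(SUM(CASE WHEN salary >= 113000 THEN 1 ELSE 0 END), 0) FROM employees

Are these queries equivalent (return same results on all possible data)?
Yes, equivalent

Both queries return: [(1,)]

Reason: COUNT with WHERE vs conditional SUM (COALESCE handles empty-table NULL)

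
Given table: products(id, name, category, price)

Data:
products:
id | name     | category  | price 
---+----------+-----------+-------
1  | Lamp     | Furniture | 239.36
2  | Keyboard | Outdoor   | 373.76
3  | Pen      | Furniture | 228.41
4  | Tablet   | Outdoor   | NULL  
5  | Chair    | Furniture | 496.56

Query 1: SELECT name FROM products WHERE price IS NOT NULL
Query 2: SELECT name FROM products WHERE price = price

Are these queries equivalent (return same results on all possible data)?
Yes, equivalent

Both queries return: [('Chair',), ('Keyboard',), ('Lamp',), ('Pen',)]

Reason: IS NOT NULL vs self-equality (both exclude NULLs)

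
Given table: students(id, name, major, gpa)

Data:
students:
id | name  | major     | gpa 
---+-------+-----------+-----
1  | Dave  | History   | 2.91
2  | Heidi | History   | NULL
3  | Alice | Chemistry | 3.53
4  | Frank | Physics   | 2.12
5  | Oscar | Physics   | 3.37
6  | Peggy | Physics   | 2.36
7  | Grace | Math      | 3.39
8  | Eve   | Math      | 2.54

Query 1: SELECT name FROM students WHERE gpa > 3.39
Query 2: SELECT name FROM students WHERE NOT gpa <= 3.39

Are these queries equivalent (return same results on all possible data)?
Yes, equivalent

Both queries return: [('Alice',)]

Reason: Both filter gpa > 3.39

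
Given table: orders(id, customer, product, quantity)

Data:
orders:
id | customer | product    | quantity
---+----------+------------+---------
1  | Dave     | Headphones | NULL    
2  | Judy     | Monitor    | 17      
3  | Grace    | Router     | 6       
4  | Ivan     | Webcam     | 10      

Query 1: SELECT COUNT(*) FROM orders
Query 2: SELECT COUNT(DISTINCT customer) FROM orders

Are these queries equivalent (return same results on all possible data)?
No, not equivalent

Query 1 returns: [(4,)]
Query 2 returns: [(4,)]

Reason: COUNT(*) counts rows, COUNT(DISTINCT customer) counts unique customers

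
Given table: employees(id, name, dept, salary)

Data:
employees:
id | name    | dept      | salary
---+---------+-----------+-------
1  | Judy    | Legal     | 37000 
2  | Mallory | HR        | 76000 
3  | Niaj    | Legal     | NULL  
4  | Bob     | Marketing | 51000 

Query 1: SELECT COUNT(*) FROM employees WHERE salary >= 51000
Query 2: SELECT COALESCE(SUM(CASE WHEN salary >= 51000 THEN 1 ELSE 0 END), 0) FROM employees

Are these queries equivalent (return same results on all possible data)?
Yes, equivalent

Both queries return: [(2,)]

Reason: COUNT with WHERE vs conditional SUM (COALESCE handles empty-table NULL)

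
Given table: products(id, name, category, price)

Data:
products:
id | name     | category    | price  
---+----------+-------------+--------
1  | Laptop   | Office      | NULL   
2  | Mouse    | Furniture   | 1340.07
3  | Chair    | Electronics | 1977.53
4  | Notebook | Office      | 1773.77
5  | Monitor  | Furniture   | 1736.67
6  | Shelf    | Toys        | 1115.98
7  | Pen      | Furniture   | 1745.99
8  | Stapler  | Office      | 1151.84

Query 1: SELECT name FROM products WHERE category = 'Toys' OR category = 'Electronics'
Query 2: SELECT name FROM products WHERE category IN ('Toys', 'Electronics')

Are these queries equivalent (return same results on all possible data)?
Yes, equivalent

Both queries return: [('Chair',), ('Shelf',)]

Reason: OR vs IN are equivalent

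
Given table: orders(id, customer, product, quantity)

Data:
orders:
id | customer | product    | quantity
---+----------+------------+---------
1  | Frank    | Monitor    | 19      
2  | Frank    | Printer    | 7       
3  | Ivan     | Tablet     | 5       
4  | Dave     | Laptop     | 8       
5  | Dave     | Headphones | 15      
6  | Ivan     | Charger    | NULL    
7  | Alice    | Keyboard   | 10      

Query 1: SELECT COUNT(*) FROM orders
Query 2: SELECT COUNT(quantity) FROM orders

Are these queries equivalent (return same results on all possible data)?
No, not equivalent

Query 1 returns: [(7,)]
Query 2 returns: [(6,)]

Reason: COUNT(*) includes NULLs, COUNT(column) excludes them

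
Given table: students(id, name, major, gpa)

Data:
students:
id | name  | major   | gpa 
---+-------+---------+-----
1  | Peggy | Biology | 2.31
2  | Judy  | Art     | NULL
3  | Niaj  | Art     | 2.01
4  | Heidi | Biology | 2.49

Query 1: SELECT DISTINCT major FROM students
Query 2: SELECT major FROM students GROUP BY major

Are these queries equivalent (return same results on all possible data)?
Yes, equivalent

Both queries return: [('Art',), ('Biology',)]

Reason: Both get unique majors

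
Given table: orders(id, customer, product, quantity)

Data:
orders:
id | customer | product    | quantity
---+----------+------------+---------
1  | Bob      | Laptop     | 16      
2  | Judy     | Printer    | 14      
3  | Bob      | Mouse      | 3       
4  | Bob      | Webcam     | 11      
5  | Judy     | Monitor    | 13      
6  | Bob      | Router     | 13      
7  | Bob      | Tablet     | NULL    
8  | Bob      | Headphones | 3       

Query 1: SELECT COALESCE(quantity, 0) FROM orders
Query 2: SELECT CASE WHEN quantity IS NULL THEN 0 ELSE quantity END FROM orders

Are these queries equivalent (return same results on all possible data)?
Yes, equivalent

Both queries return: [(0,), (3,), (3,), (11,), (13,), (13,), (14,), (16,)]

Reason: COALESCE vs CASE for NULL handling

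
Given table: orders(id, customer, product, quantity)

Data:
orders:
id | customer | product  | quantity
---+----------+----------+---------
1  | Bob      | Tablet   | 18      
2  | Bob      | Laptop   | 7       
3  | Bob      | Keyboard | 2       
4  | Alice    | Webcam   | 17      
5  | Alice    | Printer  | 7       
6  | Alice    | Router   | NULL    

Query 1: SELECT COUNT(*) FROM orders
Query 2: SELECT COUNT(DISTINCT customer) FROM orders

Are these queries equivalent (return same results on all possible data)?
No, not equivalent

Query 1 returns: [(6,)]
Query 2 returns: [(2,)]

Reason: COUNT(*) counts rows, COUNT(DISTINCT customer) counts unique customers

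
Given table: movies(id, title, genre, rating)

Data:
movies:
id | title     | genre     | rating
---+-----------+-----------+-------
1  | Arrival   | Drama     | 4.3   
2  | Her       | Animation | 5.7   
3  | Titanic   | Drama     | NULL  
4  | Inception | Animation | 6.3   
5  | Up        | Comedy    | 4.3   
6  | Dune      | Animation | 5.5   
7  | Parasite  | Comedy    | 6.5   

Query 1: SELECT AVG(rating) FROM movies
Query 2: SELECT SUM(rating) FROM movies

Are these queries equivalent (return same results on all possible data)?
No, not equivalent

Query 1 returns: [(5.433333333333334,)]
Query 2 returns: [(32.6,)]

Reason: AVG vs SUM give different aggregate values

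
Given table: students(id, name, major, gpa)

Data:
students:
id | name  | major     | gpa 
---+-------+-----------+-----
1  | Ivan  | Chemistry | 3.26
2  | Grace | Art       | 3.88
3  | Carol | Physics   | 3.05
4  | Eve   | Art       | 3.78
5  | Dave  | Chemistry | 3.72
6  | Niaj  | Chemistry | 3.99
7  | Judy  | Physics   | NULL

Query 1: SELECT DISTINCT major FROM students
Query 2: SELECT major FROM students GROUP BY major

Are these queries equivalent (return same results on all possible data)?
Yes, equivalent

Both queries return: [('Art',), ('Chemistry',), ('Physics',)]

Reason: Both get unique majors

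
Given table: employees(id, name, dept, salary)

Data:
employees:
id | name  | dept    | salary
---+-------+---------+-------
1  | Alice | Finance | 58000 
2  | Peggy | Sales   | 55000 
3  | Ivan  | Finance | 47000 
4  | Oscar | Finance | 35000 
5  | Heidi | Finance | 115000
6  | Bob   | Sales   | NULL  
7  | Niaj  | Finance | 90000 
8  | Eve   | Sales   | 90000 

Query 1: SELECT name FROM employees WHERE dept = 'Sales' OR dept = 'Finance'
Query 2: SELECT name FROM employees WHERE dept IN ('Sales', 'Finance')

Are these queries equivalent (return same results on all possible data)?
Yes, equivalent

Both queries return: [('Alice',), ('Bob',), ('Eve',), ('Heidi',), ('Ivan',), ('Niaj',), ('Oscar',), ('Peggy',)]

Reason: OR vs IN are equivalent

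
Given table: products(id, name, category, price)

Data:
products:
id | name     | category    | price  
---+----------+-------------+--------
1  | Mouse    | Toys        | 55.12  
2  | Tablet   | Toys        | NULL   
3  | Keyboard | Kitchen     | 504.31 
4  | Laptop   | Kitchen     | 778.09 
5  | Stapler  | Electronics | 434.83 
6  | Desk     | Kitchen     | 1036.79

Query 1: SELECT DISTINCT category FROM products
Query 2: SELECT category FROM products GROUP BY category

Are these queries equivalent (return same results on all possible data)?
Yes, equivalent

Both queries return: [('Electronics',), ('Kitchen',), ('Toys',)]

Reason: Both get unique categorys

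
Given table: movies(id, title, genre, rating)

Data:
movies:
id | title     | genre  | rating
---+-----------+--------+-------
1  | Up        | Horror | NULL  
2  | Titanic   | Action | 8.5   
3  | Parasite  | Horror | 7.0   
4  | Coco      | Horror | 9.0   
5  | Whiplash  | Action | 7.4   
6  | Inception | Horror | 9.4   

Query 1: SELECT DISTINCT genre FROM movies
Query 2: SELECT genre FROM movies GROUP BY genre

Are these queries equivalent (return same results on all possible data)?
Yes, equivalent

Both queries return: [('Action',), ('Horror',)]

Reason: Both get unique genres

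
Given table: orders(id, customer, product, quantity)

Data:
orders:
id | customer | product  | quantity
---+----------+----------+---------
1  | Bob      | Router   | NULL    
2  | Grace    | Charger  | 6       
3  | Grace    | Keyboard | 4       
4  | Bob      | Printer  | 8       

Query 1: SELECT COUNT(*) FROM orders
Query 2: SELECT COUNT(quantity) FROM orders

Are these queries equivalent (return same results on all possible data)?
No, not equivalent

Query 1 returns: [(4,)]
Query 2 returns: [(3,)]

Reason: COUNT(*) includes NULLs, COUNT(column) excludes them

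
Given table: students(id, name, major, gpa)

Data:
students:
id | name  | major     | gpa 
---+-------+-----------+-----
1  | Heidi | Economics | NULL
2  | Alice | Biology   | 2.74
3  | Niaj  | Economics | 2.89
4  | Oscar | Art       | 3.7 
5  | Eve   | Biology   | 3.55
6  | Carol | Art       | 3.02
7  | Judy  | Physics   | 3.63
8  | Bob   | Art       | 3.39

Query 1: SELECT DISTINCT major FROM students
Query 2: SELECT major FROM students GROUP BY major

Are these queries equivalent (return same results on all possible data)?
Yes, equivalent

Both queries return: [('Art',), ('Biology',), ('Economics',), ('Physics',)]

Reason: Both get unique majors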